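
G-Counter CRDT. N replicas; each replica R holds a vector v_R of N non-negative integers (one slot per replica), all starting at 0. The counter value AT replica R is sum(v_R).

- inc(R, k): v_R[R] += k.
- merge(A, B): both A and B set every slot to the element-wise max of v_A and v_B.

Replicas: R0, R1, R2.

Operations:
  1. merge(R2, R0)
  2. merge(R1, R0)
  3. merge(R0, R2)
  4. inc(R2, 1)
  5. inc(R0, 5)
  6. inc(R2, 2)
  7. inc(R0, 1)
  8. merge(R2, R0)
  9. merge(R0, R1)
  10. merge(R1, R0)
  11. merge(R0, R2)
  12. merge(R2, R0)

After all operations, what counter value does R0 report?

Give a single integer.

Op 1: merge R2<->R0 -> R2=(0,0,0) R0=(0,0,0)
Op 2: merge R1<->R0 -> R1=(0,0,0) R0=(0,0,0)
Op 3: merge R0<->R2 -> R0=(0,0,0) R2=(0,0,0)
Op 4: inc R2 by 1 -> R2=(0,0,1) value=1
Op 5: inc R0 by 5 -> R0=(5,0,0) value=5
Op 6: inc R2 by 2 -> R2=(0,0,3) value=3
Op 7: inc R0 by 1 -> R0=(6,0,0) value=6
Op 8: merge R2<->R0 -> R2=(6,0,3) R0=(6,0,3)
Op 9: merge R0<->R1 -> R0=(6,0,3) R1=(6,0,3)
Op 10: merge R1<->R0 -> R1=(6,0,3) R0=(6,0,3)
Op 11: merge R0<->R2 -> R0=(6,0,3) R2=(6,0,3)
Op 12: merge R2<->R0 -> R2=(6,0,3) R0=(6,0,3)

Answer: 9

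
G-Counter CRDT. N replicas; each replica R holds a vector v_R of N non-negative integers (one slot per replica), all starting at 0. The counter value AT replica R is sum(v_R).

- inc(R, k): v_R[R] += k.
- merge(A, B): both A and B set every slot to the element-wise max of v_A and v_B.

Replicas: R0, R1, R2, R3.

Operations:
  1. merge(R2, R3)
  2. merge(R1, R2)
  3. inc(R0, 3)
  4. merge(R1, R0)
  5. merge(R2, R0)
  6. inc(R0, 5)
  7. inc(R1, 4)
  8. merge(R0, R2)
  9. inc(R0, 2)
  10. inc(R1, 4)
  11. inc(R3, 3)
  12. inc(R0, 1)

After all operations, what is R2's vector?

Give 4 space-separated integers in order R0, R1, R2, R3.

Op 1: merge R2<->R3 -> R2=(0,0,0,0) R3=(0,0,0,0)
Op 2: merge R1<->R2 -> R1=(0,0,0,0) R2=(0,0,0,0)
Op 3: inc R0 by 3 -> R0=(3,0,0,0) value=3
Op 4: merge R1<->R0 -> R1=(3,0,0,0) R0=(3,0,0,0)
Op 5: merge R2<->R0 -> R2=(3,0,0,0) R0=(3,0,0,0)
Op 6: inc R0 by 5 -> R0=(8,0,0,0) value=8
Op 7: inc R1 by 4 -> R1=(3,4,0,0) value=7
Op 8: merge R0<->R2 -> R0=(8,0,0,0) R2=(8,0,0,0)
Op 9: inc R0 by 2 -> R0=(10,0,0,0) value=10
Op 10: inc R1 by 4 -> R1=(3,8,0,0) value=11
Op 11: inc R3 by 3 -> R3=(0,0,0,3) value=3
Op 12: inc R0 by 1 -> R0=(11,0,0,0) value=11

Answer: 8 0 0 0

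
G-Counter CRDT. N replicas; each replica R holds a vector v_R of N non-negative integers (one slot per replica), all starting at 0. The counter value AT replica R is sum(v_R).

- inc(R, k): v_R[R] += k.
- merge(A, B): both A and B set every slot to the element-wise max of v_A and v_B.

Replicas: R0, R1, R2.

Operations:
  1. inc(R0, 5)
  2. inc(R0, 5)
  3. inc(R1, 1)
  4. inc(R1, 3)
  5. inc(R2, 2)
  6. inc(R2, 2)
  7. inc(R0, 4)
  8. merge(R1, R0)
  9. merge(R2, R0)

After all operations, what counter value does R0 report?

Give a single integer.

Answer: 22

Derivation:
Op 1: inc R0 by 5 -> R0=(5,0,0) value=5
Op 2: inc R0 by 5 -> R0=(10,0,0) value=10
Op 3: inc R1 by 1 -> R1=(0,1,0) value=1
Op 4: inc R1 by 3 -> R1=(0,4,0) value=4
Op 5: inc R2 by 2 -> R2=(0,0,2) value=2
Op 6: inc R2 by 2 -> R2=(0,0,4) value=4
Op 7: inc R0 by 4 -> R0=(14,0,0) value=14
Op 8: merge R1<->R0 -> R1=(14,4,0) R0=(14,4,0)
Op 9: merge R2<->R0 -> R2=(14,4,4) R0=(14,4,4)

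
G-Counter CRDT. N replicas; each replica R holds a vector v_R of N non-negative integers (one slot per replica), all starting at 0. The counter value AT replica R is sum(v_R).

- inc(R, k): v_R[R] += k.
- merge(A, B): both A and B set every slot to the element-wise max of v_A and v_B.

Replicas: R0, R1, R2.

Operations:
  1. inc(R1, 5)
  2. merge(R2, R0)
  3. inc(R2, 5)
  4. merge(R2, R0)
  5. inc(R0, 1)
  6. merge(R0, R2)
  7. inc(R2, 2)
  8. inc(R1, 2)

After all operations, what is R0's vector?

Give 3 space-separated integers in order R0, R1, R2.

Answer: 1 0 5

Derivation:
Op 1: inc R1 by 5 -> R1=(0,5,0) value=5
Op 2: merge R2<->R0 -> R2=(0,0,0) R0=(0,0,0)
Op 3: inc R2 by 5 -> R2=(0,0,5) value=5
Op 4: merge R2<->R0 -> R2=(0,0,5) R0=(0,0,5)
Op 5: inc R0 by 1 -> R0=(1,0,5) value=6
Op 6: merge R0<->R2 -> R0=(1,0,5) R2=(1,0,5)
Op 7: inc R2 by 2 -> R2=(1,0,7) value=8
Op 8: inc R1 by 2 -> R1=(0,7,0) value=7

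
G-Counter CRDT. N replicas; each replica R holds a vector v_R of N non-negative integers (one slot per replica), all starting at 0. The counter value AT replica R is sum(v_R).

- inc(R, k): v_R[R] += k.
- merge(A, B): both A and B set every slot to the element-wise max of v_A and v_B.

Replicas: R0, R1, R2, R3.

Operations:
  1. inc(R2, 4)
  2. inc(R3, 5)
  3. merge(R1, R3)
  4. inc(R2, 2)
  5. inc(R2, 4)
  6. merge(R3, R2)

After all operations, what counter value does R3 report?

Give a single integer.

Answer: 15

Derivation:
Op 1: inc R2 by 4 -> R2=(0,0,4,0) value=4
Op 2: inc R3 by 5 -> R3=(0,0,0,5) value=5
Op 3: merge R1<->R3 -> R1=(0,0,0,5) R3=(0,0,0,5)
Op 4: inc R2 by 2 -> R2=(0,0,6,0) value=6
Op 5: inc R2 by 4 -> R2=(0,0,10,0) value=10
Op 6: merge R3<->R2 -> R3=(0,0,10,5) R2=(0,0,10,5)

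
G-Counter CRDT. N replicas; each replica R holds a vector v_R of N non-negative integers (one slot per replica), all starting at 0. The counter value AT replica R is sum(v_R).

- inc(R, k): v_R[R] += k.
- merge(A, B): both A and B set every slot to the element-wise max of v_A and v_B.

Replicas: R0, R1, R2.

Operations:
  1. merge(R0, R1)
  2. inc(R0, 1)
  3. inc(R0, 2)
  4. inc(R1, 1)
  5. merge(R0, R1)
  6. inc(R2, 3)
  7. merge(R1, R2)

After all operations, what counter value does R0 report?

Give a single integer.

Op 1: merge R0<->R1 -> R0=(0,0,0) R1=(0,0,0)
Op 2: inc R0 by 1 -> R0=(1,0,0) value=1
Op 3: inc R0 by 2 -> R0=(3,0,0) value=3
Op 4: inc R1 by 1 -> R1=(0,1,0) value=1
Op 5: merge R0<->R1 -> R0=(3,1,0) R1=(3,1,0)
Op 6: inc R2 by 3 -> R2=(0,0,3) value=3
Op 7: merge R1<->R2 -> R1=(3,1,3) R2=(3,1,3)

Answer: 4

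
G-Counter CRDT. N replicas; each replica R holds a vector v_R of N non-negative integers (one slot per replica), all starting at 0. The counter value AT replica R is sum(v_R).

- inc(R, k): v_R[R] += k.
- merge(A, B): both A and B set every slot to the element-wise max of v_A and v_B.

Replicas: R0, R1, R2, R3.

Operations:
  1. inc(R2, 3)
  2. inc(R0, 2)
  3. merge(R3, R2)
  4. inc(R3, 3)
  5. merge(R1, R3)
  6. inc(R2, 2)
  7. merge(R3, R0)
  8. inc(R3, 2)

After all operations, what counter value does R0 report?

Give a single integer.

Op 1: inc R2 by 3 -> R2=(0,0,3,0) value=3
Op 2: inc R0 by 2 -> R0=(2,0,0,0) value=2
Op 3: merge R3<->R2 -> R3=(0,0,3,0) R2=(0,0,3,0)
Op 4: inc R3 by 3 -> R3=(0,0,3,3) value=6
Op 5: merge R1<->R3 -> R1=(0,0,3,3) R3=(0,0,3,3)
Op 6: inc R2 by 2 -> R2=(0,0,5,0) value=5
Op 7: merge R3<->R0 -> R3=(2,0,3,3) R0=(2,0,3,3)
Op 8: inc R3 by 2 -> R3=(2,0,3,5) value=10

Answer: 8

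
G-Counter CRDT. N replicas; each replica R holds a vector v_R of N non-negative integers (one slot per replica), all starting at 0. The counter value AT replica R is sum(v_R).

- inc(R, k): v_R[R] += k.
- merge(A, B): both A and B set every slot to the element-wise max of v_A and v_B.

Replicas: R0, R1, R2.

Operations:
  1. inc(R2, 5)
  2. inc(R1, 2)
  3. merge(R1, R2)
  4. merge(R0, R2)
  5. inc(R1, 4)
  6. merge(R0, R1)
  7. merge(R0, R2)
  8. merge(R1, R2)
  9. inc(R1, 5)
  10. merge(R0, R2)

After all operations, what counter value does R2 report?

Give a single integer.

Answer: 11

Derivation:
Op 1: inc R2 by 5 -> R2=(0,0,5) value=5
Op 2: inc R1 by 2 -> R1=(0,2,0) value=2
Op 3: merge R1<->R2 -> R1=(0,2,5) R2=(0,2,5)
Op 4: merge R0<->R2 -> R0=(0,2,5) R2=(0,2,5)
Op 5: inc R1 by 4 -> R1=(0,6,5) value=11
Op 6: merge R0<->R1 -> R0=(0,6,5) R1=(0,6,5)
Op 7: merge R0<->R2 -> R0=(0,6,5) R2=(0,6,5)
Op 8: merge R1<->R2 -> R1=(0,6,5) R2=(0,6,5)
Op 9: inc R1 by 5 -> R1=(0,11,5) value=16
Op 10: merge R0<->R2 -> R0=(0,6,5) R2=(0,6,5)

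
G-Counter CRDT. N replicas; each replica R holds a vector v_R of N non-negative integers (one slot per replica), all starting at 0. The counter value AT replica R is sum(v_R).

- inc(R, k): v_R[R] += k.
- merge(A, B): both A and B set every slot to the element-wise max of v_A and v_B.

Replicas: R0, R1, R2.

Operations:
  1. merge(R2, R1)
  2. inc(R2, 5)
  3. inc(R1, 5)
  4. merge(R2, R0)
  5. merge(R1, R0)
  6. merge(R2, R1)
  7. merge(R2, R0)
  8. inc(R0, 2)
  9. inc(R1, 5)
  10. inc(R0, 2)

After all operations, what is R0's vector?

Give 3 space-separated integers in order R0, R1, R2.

Answer: 4 5 5

Derivation:
Op 1: merge R2<->R1 -> R2=(0,0,0) R1=(0,0,0)
Op 2: inc R2 by 5 -> R2=(0,0,5) value=5
Op 3: inc R1 by 5 -> R1=(0,5,0) value=5
Op 4: merge R2<->R0 -> R2=(0,0,5) R0=(0,0,5)
Op 5: merge R1<->R0 -> R1=(0,5,5) R0=(0,5,5)
Op 6: merge R2<->R1 -> R2=(0,5,5) R1=(0,5,5)
Op 7: merge R2<->R0 -> R2=(0,5,5) R0=(0,5,5)
Op 8: inc R0 by 2 -> R0=(2,5,5) value=12
Op 9: inc R1 by 5 -> R1=(0,10,5) value=15
Op 10: inc R0 by 2 -> R0=(4,5,5) value=14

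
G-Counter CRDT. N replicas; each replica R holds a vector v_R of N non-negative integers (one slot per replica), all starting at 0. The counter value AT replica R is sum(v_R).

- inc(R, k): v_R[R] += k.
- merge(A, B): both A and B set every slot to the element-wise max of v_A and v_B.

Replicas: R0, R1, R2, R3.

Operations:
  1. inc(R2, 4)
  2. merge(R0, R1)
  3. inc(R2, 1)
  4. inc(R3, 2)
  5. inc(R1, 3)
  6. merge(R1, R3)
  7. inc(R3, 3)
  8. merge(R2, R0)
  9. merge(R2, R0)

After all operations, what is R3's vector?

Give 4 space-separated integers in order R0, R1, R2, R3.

Op 1: inc R2 by 4 -> R2=(0,0,4,0) value=4
Op 2: merge R0<->R1 -> R0=(0,0,0,0) R1=(0,0,0,0)
Op 3: inc R2 by 1 -> R2=(0,0,5,0) value=5
Op 4: inc R3 by 2 -> R3=(0,0,0,2) value=2
Op 5: inc R1 by 3 -> R1=(0,3,0,0) value=3
Op 6: merge R1<->R3 -> R1=(0,3,0,2) R3=(0,3,0,2)
Op 7: inc R3 by 3 -> R3=(0,3,0,5) value=8
Op 8: merge R2<->R0 -> R2=(0,0,5,0) R0=(0,0,5,0)
Op 9: merge R2<->R0 -> R2=(0,0,5,0) R0=(0,0,5,0)

Answer: 0 3 0 5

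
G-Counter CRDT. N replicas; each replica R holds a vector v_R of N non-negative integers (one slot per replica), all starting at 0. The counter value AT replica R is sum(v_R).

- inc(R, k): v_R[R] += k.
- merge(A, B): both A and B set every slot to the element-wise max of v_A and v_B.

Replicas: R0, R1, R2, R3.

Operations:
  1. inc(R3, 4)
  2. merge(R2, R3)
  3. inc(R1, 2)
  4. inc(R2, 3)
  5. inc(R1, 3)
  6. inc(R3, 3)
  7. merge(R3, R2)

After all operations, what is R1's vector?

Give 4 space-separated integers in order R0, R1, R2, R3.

Answer: 0 5 0 0

Derivation:
Op 1: inc R3 by 4 -> R3=(0,0,0,4) value=4
Op 2: merge R2<->R3 -> R2=(0,0,0,4) R3=(0,0,0,4)
Op 3: inc R1 by 2 -> R1=(0,2,0,0) value=2
Op 4: inc R2 by 3 -> R2=(0,0,3,4) value=7
Op 5: inc R1 by 3 -> R1=(0,5,0,0) value=5
Op 6: inc R3 by 3 -> R3=(0,0,0,7) value=7
Op 7: merge R3<->R2 -> R3=(0,0,3,7) R2=(0,0,3,7)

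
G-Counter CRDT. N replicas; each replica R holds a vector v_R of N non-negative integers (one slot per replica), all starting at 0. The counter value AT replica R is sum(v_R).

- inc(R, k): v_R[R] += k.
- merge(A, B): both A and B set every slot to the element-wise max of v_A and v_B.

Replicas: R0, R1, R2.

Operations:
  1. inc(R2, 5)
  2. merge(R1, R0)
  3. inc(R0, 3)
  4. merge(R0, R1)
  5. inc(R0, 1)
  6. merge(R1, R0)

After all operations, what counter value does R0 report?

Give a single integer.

Op 1: inc R2 by 5 -> R2=(0,0,5) value=5
Op 2: merge R1<->R0 -> R1=(0,0,0) R0=(0,0,0)
Op 3: inc R0 by 3 -> R0=(3,0,0) value=3
Op 4: merge R0<->R1 -> R0=(3,0,0) R1=(3,0,0)
Op 5: inc R0 by 1 -> R0=(4,0,0) value=4
Op 6: merge R1<->R0 -> R1=(4,0,0) R0=(4,0,0)

Answer: 4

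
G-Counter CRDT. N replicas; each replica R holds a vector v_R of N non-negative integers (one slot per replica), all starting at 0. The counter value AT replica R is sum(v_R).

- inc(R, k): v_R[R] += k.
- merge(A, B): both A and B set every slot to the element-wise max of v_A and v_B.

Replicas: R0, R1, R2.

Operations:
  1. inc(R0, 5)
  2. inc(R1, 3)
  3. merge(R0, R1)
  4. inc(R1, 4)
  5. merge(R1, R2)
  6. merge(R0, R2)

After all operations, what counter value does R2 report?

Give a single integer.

Answer: 12

Derivation:
Op 1: inc R0 by 5 -> R0=(5,0,0) value=5
Op 2: inc R1 by 3 -> R1=(0,3,0) value=3
Op 3: merge R0<->R1 -> R0=(5,3,0) R1=(5,3,0)
Op 4: inc R1 by 4 -> R1=(5,7,0) value=12
Op 5: merge R1<->R2 -> R1=(5,7,0) R2=(5,7,0)
Op 6: merge R0<->R2 -> R0=(5,7,0) R2=(5,7,0)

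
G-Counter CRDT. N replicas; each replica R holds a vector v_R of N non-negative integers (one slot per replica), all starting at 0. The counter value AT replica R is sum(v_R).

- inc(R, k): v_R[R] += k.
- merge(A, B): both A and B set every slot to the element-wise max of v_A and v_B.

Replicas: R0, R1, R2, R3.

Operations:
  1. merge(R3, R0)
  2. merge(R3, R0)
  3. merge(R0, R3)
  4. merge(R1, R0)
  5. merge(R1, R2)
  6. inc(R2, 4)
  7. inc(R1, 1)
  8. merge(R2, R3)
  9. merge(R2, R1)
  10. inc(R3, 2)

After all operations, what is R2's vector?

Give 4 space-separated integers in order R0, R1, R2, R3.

Op 1: merge R3<->R0 -> R3=(0,0,0,0) R0=(0,0,0,0)
Op 2: merge R3<->R0 -> R3=(0,0,0,0) R0=(0,0,0,0)
Op 3: merge R0<->R3 -> R0=(0,0,0,0) R3=(0,0,0,0)
Op 4: merge R1<->R0 -> R1=(0,0,0,0) R0=(0,0,0,0)
Op 5: merge R1<->R2 -> R1=(0,0,0,0) R2=(0,0,0,0)
Op 6: inc R2 by 4 -> R2=(0,0,4,0) value=4
Op 7: inc R1 by 1 -> R1=(0,1,0,0) value=1
Op 8: merge R2<->R3 -> R2=(0,0,4,0) R3=(0,0,4,0)
Op 9: merge R2<->R1 -> R2=(0,1,4,0) R1=(0,1,4,0)
Op 10: inc R3 by 2 -> R3=(0,0,4,2) value=6

Answer: 0 1 4 0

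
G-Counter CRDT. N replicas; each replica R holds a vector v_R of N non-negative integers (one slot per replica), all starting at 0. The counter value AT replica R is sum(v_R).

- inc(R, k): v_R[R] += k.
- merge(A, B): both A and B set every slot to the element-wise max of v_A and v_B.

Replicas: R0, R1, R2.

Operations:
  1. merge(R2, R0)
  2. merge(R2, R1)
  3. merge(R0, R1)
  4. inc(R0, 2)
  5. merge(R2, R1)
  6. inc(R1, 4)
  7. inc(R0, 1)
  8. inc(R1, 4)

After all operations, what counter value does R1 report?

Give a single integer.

Op 1: merge R2<->R0 -> R2=(0,0,0) R0=(0,0,0)
Op 2: merge R2<->R1 -> R2=(0,0,0) R1=(0,0,0)
Op 3: merge R0<->R1 -> R0=(0,0,0) R1=(0,0,0)
Op 4: inc R0 by 2 -> R0=(2,0,0) value=2
Op 5: merge R2<->R1 -> R2=(0,0,0) R1=(0,0,0)
Op 6: inc R1 by 4 -> R1=(0,4,0) value=4
Op 7: inc R0 by 1 -> R0=(3,0,0) value=3
Op 8: inc R1 by 4 -> R1=(0,8,0) value=8

Answer: 8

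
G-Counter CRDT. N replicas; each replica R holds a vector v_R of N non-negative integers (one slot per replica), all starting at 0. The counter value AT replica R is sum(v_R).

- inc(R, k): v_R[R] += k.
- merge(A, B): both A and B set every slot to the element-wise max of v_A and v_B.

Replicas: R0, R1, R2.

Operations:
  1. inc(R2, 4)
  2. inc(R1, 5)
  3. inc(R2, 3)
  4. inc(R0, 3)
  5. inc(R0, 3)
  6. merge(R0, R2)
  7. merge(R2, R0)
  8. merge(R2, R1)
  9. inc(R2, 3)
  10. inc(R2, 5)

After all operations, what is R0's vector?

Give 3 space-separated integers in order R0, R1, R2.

Answer: 6 0 7

Derivation:
Op 1: inc R2 by 4 -> R2=(0,0,4) value=4
Op 2: inc R1 by 5 -> R1=(0,5,0) value=5
Op 3: inc R2 by 3 -> R2=(0,0,7) value=7
Op 4: inc R0 by 3 -> R0=(3,0,0) value=3
Op 5: inc R0 by 3 -> R0=(6,0,0) value=6
Op 6: merge R0<->R2 -> R0=(6,0,7) R2=(6,0,7)
Op 7: merge R2<->R0 -> R2=(6,0,7) R0=(6,0,7)
Op 8: merge R2<->R1 -> R2=(6,5,7) R1=(6,5,7)
Op 9: inc R2 by 3 -> R2=(6,5,10) value=21
Op 10: inc R2 by 5 -> R2=(6,5,15) value=26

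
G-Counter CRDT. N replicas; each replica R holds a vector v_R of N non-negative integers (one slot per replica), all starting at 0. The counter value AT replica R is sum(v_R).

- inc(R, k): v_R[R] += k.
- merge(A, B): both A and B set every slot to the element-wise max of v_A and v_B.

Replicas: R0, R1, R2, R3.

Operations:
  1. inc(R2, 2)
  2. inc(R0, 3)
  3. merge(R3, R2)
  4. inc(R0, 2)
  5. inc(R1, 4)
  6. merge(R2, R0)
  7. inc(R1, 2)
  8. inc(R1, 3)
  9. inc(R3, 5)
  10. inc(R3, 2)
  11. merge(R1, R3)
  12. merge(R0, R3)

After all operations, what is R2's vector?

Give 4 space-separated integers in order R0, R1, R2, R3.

Answer: 5 0 2 0

Derivation:
Op 1: inc R2 by 2 -> R2=(0,0,2,0) value=2
Op 2: inc R0 by 3 -> R0=(3,0,0,0) value=3
Op 3: merge R3<->R2 -> R3=(0,0,2,0) R2=(0,0,2,0)
Op 4: inc R0 by 2 -> R0=(5,0,0,0) value=5
Op 5: inc R1 by 4 -> R1=(0,4,0,0) value=4
Op 6: merge R2<->R0 -> R2=(5,0,2,0) R0=(5,0,2,0)
Op 7: inc R1 by 2 -> R1=(0,6,0,0) value=6
Op 8: inc R1 by 3 -> R1=(0,9,0,0) value=9
Op 9: inc R3 by 5 -> R3=(0,0,2,5) value=7
Op 10: inc R3 by 2 -> R3=(0,0,2,7) value=9
Op 11: merge R1<->R3 -> R1=(0,9,2,7) R3=(0,9,2,7)
Op 12: merge R0<->R3 -> R0=(5,9,2,7) R3=(5,9,2,7)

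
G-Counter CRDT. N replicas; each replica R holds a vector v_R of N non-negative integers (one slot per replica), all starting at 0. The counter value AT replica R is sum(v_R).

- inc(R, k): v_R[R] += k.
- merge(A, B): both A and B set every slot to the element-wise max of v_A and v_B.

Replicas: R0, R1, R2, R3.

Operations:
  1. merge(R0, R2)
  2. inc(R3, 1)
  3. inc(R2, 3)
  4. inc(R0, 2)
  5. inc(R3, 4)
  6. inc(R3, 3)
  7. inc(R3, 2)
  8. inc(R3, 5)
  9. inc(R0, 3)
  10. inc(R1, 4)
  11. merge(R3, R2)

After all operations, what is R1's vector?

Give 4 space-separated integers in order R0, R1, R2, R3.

Op 1: merge R0<->R2 -> R0=(0,0,0,0) R2=(0,0,0,0)
Op 2: inc R3 by 1 -> R3=(0,0,0,1) value=1
Op 3: inc R2 by 3 -> R2=(0,0,3,0) value=3
Op 4: inc R0 by 2 -> R0=(2,0,0,0) value=2
Op 5: inc R3 by 4 -> R3=(0,0,0,5) value=5
Op 6: inc R3 by 3 -> R3=(0,0,0,8) value=8
Op 7: inc R3 by 2 -> R3=(0,0,0,10) value=10
Op 8: inc R3 by 5 -> R3=(0,0,0,15) value=15
Op 9: inc R0 by 3 -> R0=(5,0,0,0) value=5
Op 10: inc R1 by 4 -> R1=(0,4,0,0) value=4
Op 11: merge R3<->R2 -> R3=(0,0,3,15) R2=(0,0,3,15)

Answer: 0 4 0 0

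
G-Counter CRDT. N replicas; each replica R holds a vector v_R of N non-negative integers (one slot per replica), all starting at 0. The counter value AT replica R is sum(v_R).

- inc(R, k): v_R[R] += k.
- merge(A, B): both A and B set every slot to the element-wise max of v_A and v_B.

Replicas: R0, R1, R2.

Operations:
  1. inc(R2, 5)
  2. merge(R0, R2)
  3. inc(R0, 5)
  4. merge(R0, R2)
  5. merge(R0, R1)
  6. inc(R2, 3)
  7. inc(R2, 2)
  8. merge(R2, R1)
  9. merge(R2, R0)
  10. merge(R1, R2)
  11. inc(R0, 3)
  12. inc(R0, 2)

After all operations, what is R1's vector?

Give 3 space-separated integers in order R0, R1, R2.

Answer: 5 0 10

Derivation:
Op 1: inc R2 by 5 -> R2=(0,0,5) value=5
Op 2: merge R0<->R2 -> R0=(0,0,5) R2=(0,0,5)
Op 3: inc R0 by 5 -> R0=(5,0,5) value=10
Op 4: merge R0<->R2 -> R0=(5,0,5) R2=(5,0,5)
Op 5: merge R0<->R1 -> R0=(5,0,5) R1=(5,0,5)
Op 6: inc R2 by 3 -> R2=(5,0,8) value=13
Op 7: inc R2 by 2 -> R2=(5,0,10) value=15
Op 8: merge R2<->R1 -> R2=(5,0,10) R1=(5,0,10)
Op 9: merge R2<->R0 -> R2=(5,0,10) R0=(5,0,10)
Op 10: merge R1<->R2 -> R1=(5,0,10) R2=(5,0,10)
Op 11: inc R0 by 3 -> R0=(8,0,10) value=18
Op 12: inc R0 by 2 -> R0=(10,0,10) value=20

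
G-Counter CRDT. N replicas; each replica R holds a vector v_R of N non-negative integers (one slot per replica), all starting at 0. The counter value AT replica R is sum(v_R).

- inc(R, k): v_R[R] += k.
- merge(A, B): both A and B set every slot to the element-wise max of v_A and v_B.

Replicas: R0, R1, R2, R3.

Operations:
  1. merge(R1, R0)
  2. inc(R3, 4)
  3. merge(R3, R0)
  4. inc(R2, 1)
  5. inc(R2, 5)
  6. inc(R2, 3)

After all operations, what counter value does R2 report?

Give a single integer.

Op 1: merge R1<->R0 -> R1=(0,0,0,0) R0=(0,0,0,0)
Op 2: inc R3 by 4 -> R3=(0,0,0,4) value=4
Op 3: merge R3<->R0 -> R3=(0,0,0,4) R0=(0,0,0,4)
Op 4: inc R2 by 1 -> R2=(0,0,1,0) value=1
Op 5: inc R2 by 5 -> R2=(0,0,6,0) value=6
Op 6: inc R2 by 3 -> R2=(0,0,9,0) value=9

Answer: 9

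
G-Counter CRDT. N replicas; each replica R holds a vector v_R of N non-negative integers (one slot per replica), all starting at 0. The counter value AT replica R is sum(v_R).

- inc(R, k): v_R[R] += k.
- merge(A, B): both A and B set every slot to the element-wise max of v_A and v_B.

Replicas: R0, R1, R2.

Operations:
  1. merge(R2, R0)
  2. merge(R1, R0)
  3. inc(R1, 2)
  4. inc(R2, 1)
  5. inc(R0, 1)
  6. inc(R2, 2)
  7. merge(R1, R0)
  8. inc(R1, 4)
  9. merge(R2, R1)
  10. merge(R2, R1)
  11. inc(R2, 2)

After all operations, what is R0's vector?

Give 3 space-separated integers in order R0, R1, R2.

Op 1: merge R2<->R0 -> R2=(0,0,0) R0=(0,0,0)
Op 2: merge R1<->R0 -> R1=(0,0,0) R0=(0,0,0)
Op 3: inc R1 by 2 -> R1=(0,2,0) value=2
Op 4: inc R2 by 1 -> R2=(0,0,1) value=1
Op 5: inc R0 by 1 -> R0=(1,0,0) value=1
Op 6: inc R2 by 2 -> R2=(0,0,3) value=3
Op 7: merge R1<->R0 -> R1=(1,2,0) R0=(1,2,0)
Op 8: inc R1 by 4 -> R1=(1,6,0) value=7
Op 9: merge R2<->R1 -> R2=(1,6,3) R1=(1,6,3)
Op 10: merge R2<->R1 -> R2=(1,6,3) R1=(1,6,3)
Op 11: inc R2 by 2 -> R2=(1,6,5) value=12

Answer: 1 2 0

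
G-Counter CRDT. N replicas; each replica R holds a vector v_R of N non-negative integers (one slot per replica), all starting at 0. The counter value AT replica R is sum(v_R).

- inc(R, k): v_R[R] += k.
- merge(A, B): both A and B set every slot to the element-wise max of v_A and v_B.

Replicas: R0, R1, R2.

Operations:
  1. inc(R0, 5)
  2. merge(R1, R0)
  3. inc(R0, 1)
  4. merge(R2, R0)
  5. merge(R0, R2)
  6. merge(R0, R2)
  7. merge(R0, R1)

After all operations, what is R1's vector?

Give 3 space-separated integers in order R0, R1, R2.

Op 1: inc R0 by 5 -> R0=(5,0,0) value=5
Op 2: merge R1<->R0 -> R1=(5,0,0) R0=(5,0,0)
Op 3: inc R0 by 1 -> R0=(6,0,0) value=6
Op 4: merge R2<->R0 -> R2=(6,0,0) R0=(6,0,0)
Op 5: merge R0<->R2 -> R0=(6,0,0) R2=(6,0,0)
Op 6: merge R0<->R2 -> R0=(6,0,0) R2=(6,0,0)
Op 7: merge R0<->R1 -> R0=(6,0,0) R1=(6,0,0)

Answer: 6 0 0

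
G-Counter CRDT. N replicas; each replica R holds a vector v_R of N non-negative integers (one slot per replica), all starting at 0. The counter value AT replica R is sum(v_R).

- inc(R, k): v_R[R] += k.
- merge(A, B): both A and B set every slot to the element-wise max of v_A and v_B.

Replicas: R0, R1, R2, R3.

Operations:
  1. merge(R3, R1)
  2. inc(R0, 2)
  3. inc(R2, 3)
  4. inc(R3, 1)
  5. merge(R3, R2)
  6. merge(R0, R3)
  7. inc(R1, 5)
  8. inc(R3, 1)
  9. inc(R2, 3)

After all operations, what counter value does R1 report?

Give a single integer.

Op 1: merge R3<->R1 -> R3=(0,0,0,0) R1=(0,0,0,0)
Op 2: inc R0 by 2 -> R0=(2,0,0,0) value=2
Op 3: inc R2 by 3 -> R2=(0,0,3,0) value=3
Op 4: inc R3 by 1 -> R3=(0,0,0,1) value=1
Op 5: merge R3<->R2 -> R3=(0,0,3,1) R2=(0,0,3,1)
Op 6: merge R0<->R3 -> R0=(2,0,3,1) R3=(2,0,3,1)
Op 7: inc R1 by 5 -> R1=(0,5,0,0) value=5
Op 8: inc R3 by 1 -> R3=(2,0,3,2) value=7
Op 9: inc R2 by 3 -> R2=(0,0,6,1) value=7

Answer: 5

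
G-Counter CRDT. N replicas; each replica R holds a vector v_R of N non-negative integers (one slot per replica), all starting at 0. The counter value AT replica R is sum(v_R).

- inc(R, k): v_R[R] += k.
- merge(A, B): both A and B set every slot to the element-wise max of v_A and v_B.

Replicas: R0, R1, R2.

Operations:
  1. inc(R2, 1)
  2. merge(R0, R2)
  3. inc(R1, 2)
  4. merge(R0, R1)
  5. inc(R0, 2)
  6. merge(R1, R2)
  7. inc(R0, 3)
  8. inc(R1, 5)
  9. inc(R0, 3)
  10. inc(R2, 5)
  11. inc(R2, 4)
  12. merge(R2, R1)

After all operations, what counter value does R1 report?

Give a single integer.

Answer: 17

Derivation:
Op 1: inc R2 by 1 -> R2=(0,0,1) value=1
Op 2: merge R0<->R2 -> R0=(0,0,1) R2=(0,0,1)
Op 3: inc R1 by 2 -> R1=(0,2,0) value=2
Op 4: merge R0<->R1 -> R0=(0,2,1) R1=(0,2,1)
Op 5: inc R0 by 2 -> R0=(2,2,1) value=5
Op 6: merge R1<->R2 -> R1=(0,2,1) R2=(0,2,1)
Op 7: inc R0 by 3 -> R0=(5,2,1) value=8
Op 8: inc R1 by 5 -> R1=(0,7,1) value=8
Op 9: inc R0 by 3 -> R0=(8,2,1) value=11
Op 10: inc R2 by 5 -> R2=(0,2,6) value=8
Op 11: inc R2 by 4 -> R2=(0,2,10) value=12
Op 12: merge R2<->R1 -> R2=(0,7,10) R1=(0,7,10)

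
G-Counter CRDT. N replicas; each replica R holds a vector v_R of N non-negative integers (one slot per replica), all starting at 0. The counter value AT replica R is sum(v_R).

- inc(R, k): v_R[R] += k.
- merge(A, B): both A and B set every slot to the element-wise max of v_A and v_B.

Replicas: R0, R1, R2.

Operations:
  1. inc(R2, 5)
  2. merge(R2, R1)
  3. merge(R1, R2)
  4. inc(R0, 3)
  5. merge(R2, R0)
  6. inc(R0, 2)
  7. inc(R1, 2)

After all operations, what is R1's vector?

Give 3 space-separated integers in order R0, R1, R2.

Answer: 0 2 5

Derivation:
Op 1: inc R2 by 5 -> R2=(0,0,5) value=5
Op 2: merge R2<->R1 -> R2=(0,0,5) R1=(0,0,5)
Op 3: merge R1<->R2 -> R1=(0,0,5) R2=(0,0,5)
Op 4: inc R0 by 3 -> R0=(3,0,0) value=3
Op 5: merge R2<->R0 -> R2=(3,0,5) R0=(3,0,5)
Op 6: inc R0 by 2 -> R0=(5,0,5) value=10
Op 7: inc R1 by 2 -> R1=(0,2,5) value=7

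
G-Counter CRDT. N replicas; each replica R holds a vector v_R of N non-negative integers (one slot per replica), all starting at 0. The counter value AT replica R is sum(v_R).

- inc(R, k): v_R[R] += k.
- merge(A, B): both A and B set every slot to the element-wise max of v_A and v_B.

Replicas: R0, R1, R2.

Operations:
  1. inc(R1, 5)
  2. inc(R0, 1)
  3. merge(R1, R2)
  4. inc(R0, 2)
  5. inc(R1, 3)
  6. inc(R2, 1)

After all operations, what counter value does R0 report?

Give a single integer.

Op 1: inc R1 by 5 -> R1=(0,5,0) value=5
Op 2: inc R0 by 1 -> R0=(1,0,0) value=1
Op 3: merge R1<->R2 -> R1=(0,5,0) R2=(0,5,0)
Op 4: inc R0 by 2 -> R0=(3,0,0) value=3
Op 5: inc R1 by 3 -> R1=(0,8,0) value=8
Op 6: inc R2 by 1 -> R2=(0,5,1) value=6

Answer: 3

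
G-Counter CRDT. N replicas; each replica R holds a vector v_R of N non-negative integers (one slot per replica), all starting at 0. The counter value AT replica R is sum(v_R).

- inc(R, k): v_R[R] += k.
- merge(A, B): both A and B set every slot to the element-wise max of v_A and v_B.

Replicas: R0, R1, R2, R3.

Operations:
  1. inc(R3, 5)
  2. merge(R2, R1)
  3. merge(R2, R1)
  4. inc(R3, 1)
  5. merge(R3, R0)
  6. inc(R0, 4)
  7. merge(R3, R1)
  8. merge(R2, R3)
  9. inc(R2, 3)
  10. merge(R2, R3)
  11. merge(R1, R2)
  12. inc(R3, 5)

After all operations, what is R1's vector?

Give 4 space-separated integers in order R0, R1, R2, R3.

Answer: 0 0 3 6

Derivation:
Op 1: inc R3 by 5 -> R3=(0,0,0,5) value=5
Op 2: merge R2<->R1 -> R2=(0,0,0,0) R1=(0,0,0,0)
Op 3: merge R2<->R1 -> R2=(0,0,0,0) R1=(0,0,0,0)
Op 4: inc R3 by 1 -> R3=(0,0,0,6) value=6
Op 5: merge R3<->R0 -> R3=(0,0,0,6) R0=(0,0,0,6)
Op 6: inc R0 by 4 -> R0=(4,0,0,6) value=10
Op 7: merge R3<->R1 -> R3=(0,0,0,6) R1=(0,0,0,6)
Op 8: merge R2<->R3 -> R2=(0,0,0,6) R3=(0,0,0,6)
Op 9: inc R2 by 3 -> R2=(0,0,3,6) value=9
Op 10: merge R2<->R3 -> R2=(0,0,3,6) R3=(0,0,3,6)
Op 11: merge R1<->R2 -> R1=(0,0,3,6) R2=(0,0,3,6)
Op 12: inc R3 by 5 -> R3=(0,0,3,11) value=14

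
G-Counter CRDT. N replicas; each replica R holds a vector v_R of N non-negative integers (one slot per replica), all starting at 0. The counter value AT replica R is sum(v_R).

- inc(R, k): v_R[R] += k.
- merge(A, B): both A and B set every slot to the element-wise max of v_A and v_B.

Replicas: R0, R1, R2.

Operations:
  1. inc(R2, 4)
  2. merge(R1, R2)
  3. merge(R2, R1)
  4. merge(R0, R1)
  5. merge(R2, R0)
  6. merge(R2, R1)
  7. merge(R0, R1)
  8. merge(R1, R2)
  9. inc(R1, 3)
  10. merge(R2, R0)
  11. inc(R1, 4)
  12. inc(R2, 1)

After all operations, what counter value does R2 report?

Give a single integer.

Answer: 5

Derivation:
Op 1: inc R2 by 4 -> R2=(0,0,4) value=4
Op 2: merge R1<->R2 -> R1=(0,0,4) R2=(0,0,4)
Op 3: merge R2<->R1 -> R2=(0,0,4) R1=(0,0,4)
Op 4: merge R0<->R1 -> R0=(0,0,4) R1=(0,0,4)
Op 5: merge R2<->R0 -> R2=(0,0,4) R0=(0,0,4)
Op 6: merge R2<->R1 -> R2=(0,0,4) R1=(0,0,4)
Op 7: merge R0<->R1 -> R0=(0,0,4) R1=(0,0,4)
Op 8: merge R1<->R2 -> R1=(0,0,4) R2=(0,0,4)
Op 9: inc R1 by 3 -> R1=(0,3,4) value=7
Op 10: merge R2<->R0 -> R2=(0,0,4) R0=(0,0,4)
Op 11: inc R1 by 4 -> R1=(0,7,4) value=11
Op 12: inc R2 by 1 -> R2=(0,0,5) value=5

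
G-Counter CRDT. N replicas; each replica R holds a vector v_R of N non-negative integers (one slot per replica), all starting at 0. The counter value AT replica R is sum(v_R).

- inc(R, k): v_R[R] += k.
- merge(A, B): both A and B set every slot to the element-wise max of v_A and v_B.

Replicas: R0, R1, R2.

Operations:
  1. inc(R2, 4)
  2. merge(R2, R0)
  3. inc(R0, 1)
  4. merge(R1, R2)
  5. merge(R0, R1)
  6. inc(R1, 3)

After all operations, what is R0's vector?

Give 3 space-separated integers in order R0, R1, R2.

Answer: 1 0 4

Derivation:
Op 1: inc R2 by 4 -> R2=(0,0,4) value=4
Op 2: merge R2<->R0 -> R2=(0,0,4) R0=(0,0,4)
Op 3: inc R0 by 1 -> R0=(1,0,4) value=5
Op 4: merge R1<->R2 -> R1=(0,0,4) R2=(0,0,4)
Op 5: merge R0<->R1 -> R0=(1,0,4) R1=(1,0,4)
Op 6: inc R1 by 3 -> R1=(1,3,4) value=8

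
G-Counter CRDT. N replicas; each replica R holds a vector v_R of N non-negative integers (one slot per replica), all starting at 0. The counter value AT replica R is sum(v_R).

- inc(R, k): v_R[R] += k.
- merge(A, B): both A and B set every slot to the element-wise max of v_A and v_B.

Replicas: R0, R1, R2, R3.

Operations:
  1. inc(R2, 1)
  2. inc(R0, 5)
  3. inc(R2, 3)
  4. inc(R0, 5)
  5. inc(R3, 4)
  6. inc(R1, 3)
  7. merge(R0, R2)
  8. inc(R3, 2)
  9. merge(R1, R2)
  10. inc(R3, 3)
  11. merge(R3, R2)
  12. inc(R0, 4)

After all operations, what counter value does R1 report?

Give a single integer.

Op 1: inc R2 by 1 -> R2=(0,0,1,0) value=1
Op 2: inc R0 by 5 -> R0=(5,0,0,0) value=5
Op 3: inc R2 by 3 -> R2=(0,0,4,0) value=4
Op 4: inc R0 by 5 -> R0=(10,0,0,0) value=10
Op 5: inc R3 by 4 -> R3=(0,0,0,4) value=4
Op 6: inc R1 by 3 -> R1=(0,3,0,0) value=3
Op 7: merge R0<->R2 -> R0=(10,0,4,0) R2=(10,0,4,0)
Op 8: inc R3 by 2 -> R3=(0,0,0,6) value=6
Op 9: merge R1<->R2 -> R1=(10,3,4,0) R2=(10,3,4,0)
Op 10: inc R3 by 3 -> R3=(0,0,0,9) value=9
Op 11: merge R3<->R2 -> R3=(10,3,4,9) R2=(10,3,4,9)
Op 12: inc R0 by 4 -> R0=(14,0,4,0) value=18

Answer: 17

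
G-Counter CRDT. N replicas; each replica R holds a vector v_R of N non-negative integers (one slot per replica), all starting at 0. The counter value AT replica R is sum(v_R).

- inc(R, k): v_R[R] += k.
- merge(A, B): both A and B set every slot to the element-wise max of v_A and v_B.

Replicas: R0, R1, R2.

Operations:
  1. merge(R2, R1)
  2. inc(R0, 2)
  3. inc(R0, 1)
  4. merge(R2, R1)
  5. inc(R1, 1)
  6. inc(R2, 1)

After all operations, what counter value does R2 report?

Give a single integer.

Op 1: merge R2<->R1 -> R2=(0,0,0) R1=(0,0,0)
Op 2: inc R0 by 2 -> R0=(2,0,0) value=2
Op 3: inc R0 by 1 -> R0=(3,0,0) value=3
Op 4: merge R2<->R1 -> R2=(0,0,0) R1=(0,0,0)
Op 5: inc R1 by 1 -> R1=(0,1,0) value=1
Op 6: inc R2 by 1 -> R2=(0,0,1) value=1

Answer: 1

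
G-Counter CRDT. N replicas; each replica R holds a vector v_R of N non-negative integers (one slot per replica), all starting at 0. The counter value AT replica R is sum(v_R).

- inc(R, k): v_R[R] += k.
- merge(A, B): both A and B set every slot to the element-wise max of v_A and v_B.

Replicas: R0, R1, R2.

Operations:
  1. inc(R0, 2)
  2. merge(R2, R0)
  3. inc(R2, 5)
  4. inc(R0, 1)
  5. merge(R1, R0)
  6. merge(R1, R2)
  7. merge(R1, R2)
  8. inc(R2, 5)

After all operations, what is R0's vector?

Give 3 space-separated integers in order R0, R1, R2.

Answer: 3 0 0

Derivation:
Op 1: inc R0 by 2 -> R0=(2,0,0) value=2
Op 2: merge R2<->R0 -> R2=(2,0,0) R0=(2,0,0)
Op 3: inc R2 by 5 -> R2=(2,0,5) value=7
Op 4: inc R0 by 1 -> R0=(3,0,0) value=3
Op 5: merge R1<->R0 -> R1=(3,0,0) R0=(3,0,0)
Op 6: merge R1<->R2 -> R1=(3,0,5) R2=(3,0,5)
Op 7: merge R1<->R2 -> R1=(3,0,5) R2=(3,0,5)
Op 8: inc R2 by 5 -> R2=(3,0,10) value=13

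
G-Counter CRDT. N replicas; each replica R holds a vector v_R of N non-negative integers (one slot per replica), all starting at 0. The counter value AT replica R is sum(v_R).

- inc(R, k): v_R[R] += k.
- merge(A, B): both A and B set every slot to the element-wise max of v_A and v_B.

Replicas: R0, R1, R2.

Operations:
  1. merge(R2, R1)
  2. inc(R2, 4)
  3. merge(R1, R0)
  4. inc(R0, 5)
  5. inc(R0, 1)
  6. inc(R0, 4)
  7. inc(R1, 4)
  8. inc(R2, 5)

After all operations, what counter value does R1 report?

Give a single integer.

Answer: 4

Derivation:
Op 1: merge R2<->R1 -> R2=(0,0,0) R1=(0,0,0)
Op 2: inc R2 by 4 -> R2=(0,0,4) value=4
Op 3: merge R1<->R0 -> R1=(0,0,0) R0=(0,0,0)
Op 4: inc R0 by 5 -> R0=(5,0,0) value=5
Op 5: inc R0 by 1 -> R0=(6,0,0) value=6
Op 6: inc R0 by 4 -> R0=(10,0,0) value=10
Op 7: inc R1 by 4 -> R1=(0,4,0) value=4
Op 8: inc R2 by 5 -> R2=(0,0,9) value=9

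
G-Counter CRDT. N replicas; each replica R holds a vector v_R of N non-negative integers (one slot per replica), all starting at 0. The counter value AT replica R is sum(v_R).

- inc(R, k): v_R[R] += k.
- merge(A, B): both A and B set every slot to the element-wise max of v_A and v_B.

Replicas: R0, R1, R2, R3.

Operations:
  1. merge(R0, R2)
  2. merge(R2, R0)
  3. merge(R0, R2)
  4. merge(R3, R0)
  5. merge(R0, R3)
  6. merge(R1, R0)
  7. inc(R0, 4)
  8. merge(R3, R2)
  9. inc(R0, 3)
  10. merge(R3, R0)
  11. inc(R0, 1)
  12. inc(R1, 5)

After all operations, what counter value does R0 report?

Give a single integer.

Op 1: merge R0<->R2 -> R0=(0,0,0,0) R2=(0,0,0,0)
Op 2: merge R2<->R0 -> R2=(0,0,0,0) R0=(0,0,0,0)
Op 3: merge R0<->R2 -> R0=(0,0,0,0) R2=(0,0,0,0)
Op 4: merge R3<->R0 -> R3=(0,0,0,0) R0=(0,0,0,0)
Op 5: merge R0<->R3 -> R0=(0,0,0,0) R3=(0,0,0,0)
Op 6: merge R1<->R0 -> R1=(0,0,0,0) R0=(0,0,0,0)
Op 7: inc R0 by 4 -> R0=(4,0,0,0) value=4
Op 8: merge R3<->R2 -> R3=(0,0,0,0) R2=(0,0,0,0)
Op 9: inc R0 by 3 -> R0=(7,0,0,0) value=7
Op 10: merge R3<->R0 -> R3=(7,0,0,0) R0=(7,0,0,0)
Op 11: inc R0 by 1 -> R0=(8,0,0,0) value=8
Op 12: inc R1 by 5 -> R1=(0,5,0,0) value=5

Answer: 8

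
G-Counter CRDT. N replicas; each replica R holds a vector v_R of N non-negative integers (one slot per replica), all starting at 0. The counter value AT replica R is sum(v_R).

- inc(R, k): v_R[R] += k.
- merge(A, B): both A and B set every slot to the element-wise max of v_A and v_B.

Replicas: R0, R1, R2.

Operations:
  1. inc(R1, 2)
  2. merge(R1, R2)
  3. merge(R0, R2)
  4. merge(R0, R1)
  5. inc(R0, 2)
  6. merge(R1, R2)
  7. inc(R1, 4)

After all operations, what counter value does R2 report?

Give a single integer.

Op 1: inc R1 by 2 -> R1=(0,2,0) value=2
Op 2: merge R1<->R2 -> R1=(0,2,0) R2=(0,2,0)
Op 3: merge R0<->R2 -> R0=(0,2,0) R2=(0,2,0)
Op 4: merge R0<->R1 -> R0=(0,2,0) R1=(0,2,0)
Op 5: inc R0 by 2 -> R0=(2,2,0) value=4
Op 6: merge R1<->R2 -> R1=(0,2,0) R2=(0,2,0)
Op 7: inc R1 by 4 -> R1=(0,6,0) value=6

Answer: 2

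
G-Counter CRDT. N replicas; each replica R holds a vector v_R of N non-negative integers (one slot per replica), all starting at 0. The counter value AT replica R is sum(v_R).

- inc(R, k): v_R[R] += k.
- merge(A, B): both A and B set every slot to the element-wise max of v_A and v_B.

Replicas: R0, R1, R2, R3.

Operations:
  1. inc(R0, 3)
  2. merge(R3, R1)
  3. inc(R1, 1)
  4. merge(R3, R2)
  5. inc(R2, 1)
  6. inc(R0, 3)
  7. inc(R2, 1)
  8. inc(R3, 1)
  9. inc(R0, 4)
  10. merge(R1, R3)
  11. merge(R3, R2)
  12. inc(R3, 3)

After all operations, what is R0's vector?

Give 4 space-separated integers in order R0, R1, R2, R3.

Op 1: inc R0 by 3 -> R0=(3,0,0,0) value=3
Op 2: merge R3<->R1 -> R3=(0,0,0,0) R1=(0,0,0,0)
Op 3: inc R1 by 1 -> R1=(0,1,0,0) value=1
Op 4: merge R3<->R2 -> R3=(0,0,0,0) R2=(0,0,0,0)
Op 5: inc R2 by 1 -> R2=(0,0,1,0) value=1
Op 6: inc R0 by 3 -> R0=(6,0,0,0) value=6
Op 7: inc R2 by 1 -> R2=(0,0,2,0) value=2
Op 8: inc R3 by 1 -> R3=(0,0,0,1) value=1
Op 9: inc R0 by 4 -> R0=(10,0,0,0) value=10
Op 10: merge R1<->R3 -> R1=(0,1,0,1) R3=(0,1,0,1)
Op 11: merge R3<->R2 -> R3=(0,1,2,1) R2=(0,1,2,1)
Op 12: inc R3 by 3 -> R3=(0,1,2,4) value=7

Answer: 10 0 0 0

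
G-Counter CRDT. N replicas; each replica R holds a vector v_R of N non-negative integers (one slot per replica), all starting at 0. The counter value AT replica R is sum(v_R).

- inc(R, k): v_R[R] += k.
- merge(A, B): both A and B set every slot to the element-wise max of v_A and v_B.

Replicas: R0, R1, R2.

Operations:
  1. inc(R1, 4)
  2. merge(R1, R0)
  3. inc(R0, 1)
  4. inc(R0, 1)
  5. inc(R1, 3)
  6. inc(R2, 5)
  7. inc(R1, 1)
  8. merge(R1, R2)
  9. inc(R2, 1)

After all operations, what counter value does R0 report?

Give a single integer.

Op 1: inc R1 by 4 -> R1=(0,4,0) value=4
Op 2: merge R1<->R0 -> R1=(0,4,0) R0=(0,4,0)
Op 3: inc R0 by 1 -> R0=(1,4,0) value=5
Op 4: inc R0 by 1 -> R0=(2,4,0) value=6
Op 5: inc R1 by 3 -> R1=(0,7,0) value=7
Op 6: inc R2 by 5 -> R2=(0,0,5) value=5
Op 7: inc R1 by 1 -> R1=(0,8,0) value=8
Op 8: merge R1<->R2 -> R1=(0,8,5) R2=(0,8,5)
Op 9: inc R2 by 1 -> R2=(0,8,6) value=14

Answer: 6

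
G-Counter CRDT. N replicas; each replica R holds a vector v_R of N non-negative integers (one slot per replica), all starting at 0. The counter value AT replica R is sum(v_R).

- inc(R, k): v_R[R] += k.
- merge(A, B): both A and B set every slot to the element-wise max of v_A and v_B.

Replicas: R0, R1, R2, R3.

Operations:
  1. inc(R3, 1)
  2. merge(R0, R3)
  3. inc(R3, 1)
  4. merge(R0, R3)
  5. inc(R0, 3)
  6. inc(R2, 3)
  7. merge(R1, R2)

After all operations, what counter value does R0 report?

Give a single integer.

Op 1: inc R3 by 1 -> R3=(0,0,0,1) value=1
Op 2: merge R0<->R3 -> R0=(0,0,0,1) R3=(0,0,0,1)
Op 3: inc R3 by 1 -> R3=(0,0,0,2) value=2
Op 4: merge R0<->R3 -> R0=(0,0,0,2) R3=(0,0,0,2)
Op 5: inc R0 by 3 -> R0=(3,0,0,2) value=5
Op 6: inc R2 by 3 -> R2=(0,0,3,0) value=3
Op 7: merge R1<->R2 -> R1=(0,0,3,0) R2=(0,0,3,0)

Answer: 5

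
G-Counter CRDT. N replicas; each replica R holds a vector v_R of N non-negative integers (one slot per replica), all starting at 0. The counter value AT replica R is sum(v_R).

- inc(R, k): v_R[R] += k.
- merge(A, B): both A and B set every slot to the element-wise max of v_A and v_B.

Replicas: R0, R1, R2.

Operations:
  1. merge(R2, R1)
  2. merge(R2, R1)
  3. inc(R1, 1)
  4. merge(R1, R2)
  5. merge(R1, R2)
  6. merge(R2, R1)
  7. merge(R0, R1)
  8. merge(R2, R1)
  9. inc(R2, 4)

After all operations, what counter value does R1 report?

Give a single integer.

Op 1: merge R2<->R1 -> R2=(0,0,0) R1=(0,0,0)
Op 2: merge R2<->R1 -> R2=(0,0,0) R1=(0,0,0)
Op 3: inc R1 by 1 -> R1=(0,1,0) value=1
Op 4: merge R1<->R2 -> R1=(0,1,0) R2=(0,1,0)
Op 5: merge R1<->R2 -> R1=(0,1,0) R2=(0,1,0)
Op 6: merge R2<->R1 -> R2=(0,1,0) R1=(0,1,0)
Op 7: merge R0<->R1 -> R0=(0,1,0) R1=(0,1,0)
Op 8: merge R2<->R1 -> R2=(0,1,0) R1=(0,1,0)
Op 9: inc R2 by 4 -> R2=(0,1,4) value=5

Answer: 1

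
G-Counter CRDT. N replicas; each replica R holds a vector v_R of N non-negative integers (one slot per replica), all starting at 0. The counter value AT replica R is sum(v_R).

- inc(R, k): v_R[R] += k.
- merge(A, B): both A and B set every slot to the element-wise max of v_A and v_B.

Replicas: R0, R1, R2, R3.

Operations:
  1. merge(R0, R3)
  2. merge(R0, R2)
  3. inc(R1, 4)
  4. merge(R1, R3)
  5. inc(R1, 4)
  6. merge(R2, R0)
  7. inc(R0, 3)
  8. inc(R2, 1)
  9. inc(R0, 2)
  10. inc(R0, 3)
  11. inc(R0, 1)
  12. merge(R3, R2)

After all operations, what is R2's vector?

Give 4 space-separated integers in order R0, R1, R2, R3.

Answer: 0 4 1 0

Derivation:
Op 1: merge R0<->R3 -> R0=(0,0,0,0) R3=(0,0,0,0)
Op 2: merge R0<->R2 -> R0=(0,0,0,0) R2=(0,0,0,0)
Op 3: inc R1 by 4 -> R1=(0,4,0,0) value=4
Op 4: merge R1<->R3 -> R1=(0,4,0,0) R3=(0,4,0,0)
Op 5: inc R1 by 4 -> R1=(0,8,0,0) value=8
Op 6: merge R2<->R0 -> R2=(0,0,0,0) R0=(0,0,0,0)
Op 7: inc R0 by 3 -> R0=(3,0,0,0) value=3
Op 8: inc R2 by 1 -> R2=(0,0,1,0) value=1
Op 9: inc R0 by 2 -> R0=(5,0,0,0) value=5
Op 10: inc R0 by 3 -> R0=(8,0,0,0) value=8
Op 11: inc R0 by 1 -> R0=(9,0,0,0) value=9
Op 12: merge R3<->R2 -> R3=(0,4,1,0) R2=(0,4,1,0)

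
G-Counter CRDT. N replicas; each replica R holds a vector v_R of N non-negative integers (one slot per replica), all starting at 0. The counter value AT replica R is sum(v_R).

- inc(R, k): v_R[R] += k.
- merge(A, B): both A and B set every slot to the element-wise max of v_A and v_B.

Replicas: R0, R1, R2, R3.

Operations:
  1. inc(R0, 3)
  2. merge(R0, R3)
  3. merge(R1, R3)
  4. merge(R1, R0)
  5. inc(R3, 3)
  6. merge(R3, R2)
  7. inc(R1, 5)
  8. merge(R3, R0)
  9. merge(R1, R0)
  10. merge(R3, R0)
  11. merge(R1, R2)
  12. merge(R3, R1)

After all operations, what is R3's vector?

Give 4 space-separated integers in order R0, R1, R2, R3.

Op 1: inc R0 by 3 -> R0=(3,0,0,0) value=3
Op 2: merge R0<->R3 -> R0=(3,0,0,0) R3=(3,0,0,0)
Op 3: merge R1<->R3 -> R1=(3,0,0,0) R3=(3,0,0,0)
Op 4: merge R1<->R0 -> R1=(3,0,0,0) R0=(3,0,0,0)
Op 5: inc R3 by 3 -> R3=(3,0,0,3) value=6
Op 6: merge R3<->R2 -> R3=(3,0,0,3) R2=(3,0,0,3)
Op 7: inc R1 by 5 -> R1=(3,5,0,0) value=8
Op 8: merge R3<->R0 -> R3=(3,0,0,3) R0=(3,0,0,3)
Op 9: merge R1<->R0 -> R1=(3,5,0,3) R0=(3,5,0,3)
Op 10: merge R3<->R0 -> R3=(3,5,0,3) R0=(3,5,0,3)
Op 11: merge R1<->R2 -> R1=(3,5,0,3) R2=(3,5,0,3)
Op 12: merge R3<->R1 -> R3=(3,5,0,3) R1=(3,5,0,3)

Answer: 3 5 0 3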